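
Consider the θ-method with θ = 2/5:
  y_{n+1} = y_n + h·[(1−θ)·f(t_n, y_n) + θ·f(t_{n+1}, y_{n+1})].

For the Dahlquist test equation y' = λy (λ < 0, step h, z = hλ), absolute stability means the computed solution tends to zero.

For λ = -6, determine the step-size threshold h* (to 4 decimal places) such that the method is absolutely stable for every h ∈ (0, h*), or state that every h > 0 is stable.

On y'=λy, z=hλ:
  y_{n+1} = y_n + z·[3/5·y_n + 2/5·y_{n+1}] ⇒ (1 − 2/5z)y_{n+1} = (1 + 3/5z)y_n
  ⇒ R(z) = (1 + 3/5z)/(1 − 2/5z).

Solve |R(x)|<1 on ℝ⁻.
x=-1.36: |R|=0.1192
R=−1: 1+3/5x = −1+2/5x ⇒ -1/5x=2 ⇒ x=2/(-1/5)=-10.0000
Confirm numerically:
  x=-7.344: |R|=0.86510 <1
  x=-6.722: |R|=0.82227 <1
  x=-5.338: |R|=0.70260 <1
  x=-5.018: |R|=0.66866 <1
  x=-10.586: |R|=1.02239 >1
  x=-10.553: |R|=1.02118 >1
  x=-10.045: |R|=1.00179 >1
So |R|<1 on (-10.0000, 0).

(-10.0000,0); λ=-6 ⇒ h* = (10)/6 = 1.6667.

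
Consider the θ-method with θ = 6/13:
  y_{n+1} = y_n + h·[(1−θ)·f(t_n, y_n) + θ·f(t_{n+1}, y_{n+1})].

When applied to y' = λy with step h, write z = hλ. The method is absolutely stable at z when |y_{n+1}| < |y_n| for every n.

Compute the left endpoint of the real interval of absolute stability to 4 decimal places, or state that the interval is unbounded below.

Set f=λy, z=hλ:
  y_{n+1} = y_n + z·[7/13·y_n + 6/13·y_{n+1}] ⇒ (1 − 6/13z)y_{n+1} = (1 + 7/13z)y_n
  so R(z) = (1 + 7/13z)/(1 − 6/13z).

Need |R(x)|<1, x<0.
x=-1.51: |R|=0.1102
R=−1: 1+7/13x = −1+6/13x ⇒ -1/13x=2 ⇒ x=2/(-1/13)=-26.0000
Confirm numerically:
  x=-17.682: |R|=0.93015 <1
  x=-17.390: |R|=0.92662 <1
  x=-12.934: |R|=0.85579 <1
  x=-26.515: |R|=1.00299 >1
  x=-26.268: |R|=1.00157 >1
Interval (-26.0000, 0).

left endpoint -26.0000.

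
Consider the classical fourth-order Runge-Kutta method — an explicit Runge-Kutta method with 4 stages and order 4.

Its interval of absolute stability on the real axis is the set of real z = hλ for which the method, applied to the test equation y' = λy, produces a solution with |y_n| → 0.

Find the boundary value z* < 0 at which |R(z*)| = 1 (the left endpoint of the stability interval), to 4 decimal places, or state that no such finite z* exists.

Set f=λy, z=hλ:
  order 4, 4-stage ⇒ R(z)=1+z+z^2/2+z^3/6+z^4/24
  (e.g. R(-1.27)=0.30345, |R|=0.30345)

Solve |R(x)|<1 on ℝ⁻.
x=-1.27: |R|=0.3034
|R(-2.79)|=1.0071 |R(-1.12)|=0.3386 |R(-0.74)|=0.4788
Bisect:
  x_lo=-3.6191 |R|=3.1774  x_hi=-0.0810 |R|=0.9222
  mid=-1.85004 |R|=0.29405 →hi
  mid=-2.73456 |R|=0.92616 →hi
  mid=-3.17681 |R|=1.76959 →lo
  mid=-2.95568 |R|=1.28879 →lo
  mid=-2.84512 |R|=1.09401 →lo
  mid=-2.78984 |R|=1.00687 →lo
  mid=-2.76220 |R|=0.96573 →hi
  mid=-2.77602 |R|=0.98610 →hi
  mid=-2.78293 |R|=0.99644 →hi
  ...
  [-2.78530,-2.78509] ⇒ x*=-2.7853
Stable set (-2.7853, 0).

z* = -2.7853.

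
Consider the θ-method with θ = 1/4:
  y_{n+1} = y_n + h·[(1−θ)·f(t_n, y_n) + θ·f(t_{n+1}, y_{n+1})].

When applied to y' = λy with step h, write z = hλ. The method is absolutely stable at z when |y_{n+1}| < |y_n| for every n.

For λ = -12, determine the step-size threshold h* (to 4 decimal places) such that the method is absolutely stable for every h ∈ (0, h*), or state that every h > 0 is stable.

Set f=λy, z=hλ:
  y_{n+1} = y_n + z·[3/4·y_n + 1/4·y_{n+1}] ⇒ (1 − 1/4z)y_{n+1} = (1 + 3/4z)y_n
  so R(z) = (1 + 3/4z)/(1 − 1/4z).

Need |R(x)|<1, x<0.
x=-0.45: |R|=0.5955
R=−1: 1+3/4x = −1+1/4x ⇒ -1/2x=2 ⇒ x=2/(-1/2)=-4.0000
Confirm numerically:
  x=-3.868: |R|=0.96645 <1
  x=-3.422: |R|=0.84425 <1
  x=-2.410: |R|=0.50390 <1
  x=-4.493: |R|=1.11610 >1
  x=-4.206: |R|=1.05021 >1
Interval (-4.0000, 0).

(-4.0000,0); λ=-12 ⇒ h* = (4)/12 = 0.3333.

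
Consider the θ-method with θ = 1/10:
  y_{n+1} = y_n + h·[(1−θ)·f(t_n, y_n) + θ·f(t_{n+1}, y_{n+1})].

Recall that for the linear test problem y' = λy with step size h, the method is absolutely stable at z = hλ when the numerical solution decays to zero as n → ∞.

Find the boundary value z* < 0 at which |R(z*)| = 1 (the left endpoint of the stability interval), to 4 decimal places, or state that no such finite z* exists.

z* = -2.5000.

Test eqn y'=λy, z=hλ:
  y_{n+1} = y_n + z·[9/10·y_n + 1/10·y_{n+1}] ⇒ (1 − 1/10z)y_{n+1} = (1 + 9/10z)y_n
  Hence R(z) = (1 + 9/10z)/(1 − 1/10z).

Solve |R(x)|<1 on ℝ⁻.
x=-1.28: |R|=0.1348
R=−1: 1+9/10x = −1+1/10x ⇒ -4/5x=2 ⇒ x=2/(-4/5)=-2.5000
Confirm numerically:
  x=-2.095: |R|=0.73212 <1
  x=-1.824: |R|=0.54263 <1
  x=-1.751: |R|=0.49009 <1
  x=-2.618: |R|=1.07481 >1
  x=-2.602: |R|=1.06475 >1
  x=-2.590: |R|=1.05719 >1
Interval (-2.5000, 0).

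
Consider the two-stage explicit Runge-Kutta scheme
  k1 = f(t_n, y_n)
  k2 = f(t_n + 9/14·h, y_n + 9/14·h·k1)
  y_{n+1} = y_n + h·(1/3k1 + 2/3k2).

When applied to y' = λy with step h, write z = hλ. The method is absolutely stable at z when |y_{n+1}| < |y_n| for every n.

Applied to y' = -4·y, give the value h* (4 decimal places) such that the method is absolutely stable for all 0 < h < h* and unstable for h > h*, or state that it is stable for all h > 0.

With y'=λy (z=hλ):
  k1=λy_n ⇒ h·k1=z·y_n;  k2=λ(1+9/14z)y_n ⇒ h·k2=z(1+9/14z)y_n
  y_{n+1}/y_n = 1 + 1/3z + 2/3z(1+9/14z) = 1 + z + 3/7z²
  ⇒ R(z) = 1 + z + 3/7z².

Need |R(x)|<1, x<0.
x=-1.61: |R|=0.5009
R=1: x+3/7x²=0 ⇒ x=−7/3=-2.3333; min R=1−1/(4·3/7)=0.4167>−1
Confirm numerically:
  x=-1.790: |R|=0.58319 <1
  x=-1.681: |R|=0.53004 <1
  x=-1.318: |R|=0.42648 <1
  x=-1.204: |R|=0.41726 <1
  x=-2.590: |R|=1.28490 >1
  x=-2.388: |R|=1.05595 >1
Stable set (-2.3333, 0).

(-2.3333,0); λ=-4 ⇒ h* = (7/3)/4 = 0.5833.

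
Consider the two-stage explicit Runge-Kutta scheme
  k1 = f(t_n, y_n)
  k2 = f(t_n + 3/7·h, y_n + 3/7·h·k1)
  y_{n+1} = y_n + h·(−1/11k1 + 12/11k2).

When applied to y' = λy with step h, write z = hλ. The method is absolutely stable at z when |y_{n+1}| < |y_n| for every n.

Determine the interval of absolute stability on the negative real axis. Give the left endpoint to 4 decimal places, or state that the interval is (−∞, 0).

(-2.1389, 0).

With y'=λy (z=hλ):
  k1=λy_n ⇒ h·k1=z·y_n;  k2=λ(1+3/7z)y_n ⇒ h·k2=z(1+3/7z)y_n
  y_{n+1}/y_n = 1 − 1/11z + 12/11z(1+3/7z) = 1 + z + 36/77z²
  ⇒ R(z) = 1 + z + 36/77z².

Find x<0 with |R(x)|<1.
x=-0.54: |R|=0.5963
R=1: x+36/77x²=0 ⇒ x=−77/36=-2.1389; min R=1−1/(4·36/77)=0.4653>−1
Confirm numerically:
  x=-2.007: |R|=0.87624 <1
  x=-1.923: |R|=0.80590 <1
  x=-1.722: |R|=0.66437 <1
  x=-0.959: |R|=0.47098 <1
  x=-2.538: |R|=1.47358 >1
  x=-2.294: |R|=1.16636 >1
Stable set (-2.1389, 0).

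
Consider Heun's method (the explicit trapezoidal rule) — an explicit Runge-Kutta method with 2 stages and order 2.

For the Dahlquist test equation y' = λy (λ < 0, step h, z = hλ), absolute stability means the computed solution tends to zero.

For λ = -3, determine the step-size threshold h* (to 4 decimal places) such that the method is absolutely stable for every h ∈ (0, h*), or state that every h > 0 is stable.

On y'=λy, z=hλ:
  order 2, 2-stage ⇒ R(z)=1+z+z^2/2
  (e.g. R(-0.3)=0.74500, |R|=0.74500)

Find x<0 with |R(x)|<1.
x=-0.3: |R|=0.7450
|R(-1.35)|=0.5613 |R(-0.98)|=0.5002 |R(-0.91)|=0.5041
Bisect:
  x_lo=-2.6224 |R|=1.8161  x_hi=-0.3679 |R|=0.6998
  mid=-1.49515 |R|=0.62259 →hi
  mid=-2.05879 |R|=1.06051 →lo
  mid=-1.77697 |R|=0.80184 →hi
  mid=-1.91788 |R|=0.92125 →hi
  mid=-1.98833 |R|=0.98840 →hi
  mid=-2.02356 |R|=1.02384 →lo
  mid=-2.00594 |R|=1.00596 →lo
  ...
  [-2.00003,-1.99989] ⇒ x*=-2.0000
So |R|<1 on (-2.0000, 0).

(-2.0000,0); λ=-3 ⇒ h* = 0.6667.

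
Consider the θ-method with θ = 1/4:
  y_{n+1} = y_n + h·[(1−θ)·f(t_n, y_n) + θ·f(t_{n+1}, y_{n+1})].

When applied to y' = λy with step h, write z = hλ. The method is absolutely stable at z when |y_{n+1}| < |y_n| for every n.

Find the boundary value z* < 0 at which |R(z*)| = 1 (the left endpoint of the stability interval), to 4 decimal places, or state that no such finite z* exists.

z* = -4.0000.

On y'=λy, z=hλ:
  y_{n+1} = y_n + z·[3/4·y_n + 1/4·y_{n+1}] ⇒ (1 − 1/4z)y_{n+1} = (1 + 3/4z)y_n
  Hence R(z) = (1 + 3/4z)/(1 − 1/4z).

Boundary: |R(x)|=1, x<0.
x=-1.02: |R|=0.1873
R=−1: 1+3/4x = −1+1/4x ⇒ -1/2x=2 ⇒ x=2/(-1/2)=-4.0000
Confirm numerically:
  x=-3.360: |R|=0.82609 <1
  x=-2.435: |R|=0.51360 <1
  x=-1.609: |R|=0.14744 <1
  x=-4.555: |R|=1.12975 >1
  x=-4.472: |R|=1.11143 >1
So |R|<1 on (-4.0000, 0).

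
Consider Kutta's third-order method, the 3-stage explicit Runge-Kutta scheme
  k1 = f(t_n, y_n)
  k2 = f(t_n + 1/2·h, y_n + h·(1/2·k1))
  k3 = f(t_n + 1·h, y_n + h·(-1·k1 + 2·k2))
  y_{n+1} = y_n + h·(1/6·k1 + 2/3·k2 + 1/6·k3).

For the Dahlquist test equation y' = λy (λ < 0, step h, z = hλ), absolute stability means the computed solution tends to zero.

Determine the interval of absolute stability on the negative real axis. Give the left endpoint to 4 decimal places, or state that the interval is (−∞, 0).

z∈(-2.5127,0).

Test eqn y'=λy, z=hλ:
  order 3, 3-stage ⇒ R(z)=1+z+z^2/2+z^3/6
  (e.g. R(-1.13)=0.26797, |R|=0.26797)

Boundary: |R(x)|=1, x<0.
x=-1.13: |R|=0.2680
|R(-2.51)|=0.9955 |R(-1.89)|=0.2292 |R(-0.78)|=0.4451
Bisect:
  x_lo=-3.0875 |R|=2.2264  x_hi=-0.1562 |R|=0.8553
  mid=-1.62184 |R|=0.01766 →hi
  mid=-2.35464 |R|=0.75830 →hi
  mid=-2.72105 |R|=1.37682 →lo
  mid=-2.53785 |R|=1.04175 →lo
  mid=-2.44625 |R|=0.89396 →hi
  mid=-2.49205 |R|=0.96629 →hi
  mid=-2.51495 |R|=1.00362 →lo
  ...
  [-2.51280,-2.51262] ⇒ x*=-2.5127
So |R|<1 on (-2.5127, 0).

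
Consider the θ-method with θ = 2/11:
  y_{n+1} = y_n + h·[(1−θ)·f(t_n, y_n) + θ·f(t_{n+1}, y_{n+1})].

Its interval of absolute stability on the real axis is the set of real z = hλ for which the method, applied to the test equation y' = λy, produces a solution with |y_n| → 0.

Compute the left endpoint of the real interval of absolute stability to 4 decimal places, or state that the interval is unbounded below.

With y'=λy (z=hλ):
  y_{n+1} = y_n + z·[9/11·y_n + 2/11·y_{n+1}] ⇒ (1 − 2/11z)y_{n+1} = (1 + 9/11z)y_n
  so R(z) = (1 + 9/11z)/(1 − 2/11z).

Solve |R(x)|<1 on ℝ⁻.
x=-1.47: |R|=0.1600
R=−1: 1+9/11x = −1+2/11x ⇒ -7/11x=2 ⇒ x=2/(-7/11)=-3.1429
Confirm numerically:
  x=-3.020: |R|=0.94953 <1
  x=-2.375: |R|=0.65873 <1
  x=-1.553: |R|=0.21104 <1
  x=-3.569: |R|=1.16446 >1
  x=-3.416: |R|=1.10722 >1
Interval (-3.1429, 0).

z* = -3.1429.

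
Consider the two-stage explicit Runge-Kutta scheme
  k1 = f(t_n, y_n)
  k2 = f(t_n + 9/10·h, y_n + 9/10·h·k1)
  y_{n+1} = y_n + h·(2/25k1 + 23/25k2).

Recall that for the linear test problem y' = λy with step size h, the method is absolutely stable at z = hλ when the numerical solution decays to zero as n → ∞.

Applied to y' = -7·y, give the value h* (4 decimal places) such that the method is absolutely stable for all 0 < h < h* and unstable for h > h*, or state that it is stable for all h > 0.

With y'=λy (z=hλ):
  k1=λy_n ⇒ h·k1=z·y_n;  k2=λ(1+9/10z)y_n ⇒ h·k2=z(1+9/10z)y_n
  y_{n+1}/y_n = 1 + 2/25z + 23/25z(1+9/10z) = 1 + z + 207/250z²
  so R(z) = 1 + z + 207/250z².

Solve |R(x)|<1 on ℝ⁻.
x=-0.39: |R|=0.7359
R=1: x+207/250x²=0 ⇒ x=−250/207=-1.2077; min R=1−1/(4·207/250)=0.6981>−1
Confirm numerically:
  x=-0.975: |R|=0.81212 <1
  x=-0.836: |R|=0.74269 <1
  x=-0.822: |R|=0.73747 <1
  x=-0.790: |R|=0.72675 <1
  x=-1.674: |R|=1.64628 >1
  x=-1.532: |R|=1.41134 >1
Stable set (-1.2077, 0).

(-1.2077,0); λ=-7 ⇒ h* = (250/207)/7 = 0.1725.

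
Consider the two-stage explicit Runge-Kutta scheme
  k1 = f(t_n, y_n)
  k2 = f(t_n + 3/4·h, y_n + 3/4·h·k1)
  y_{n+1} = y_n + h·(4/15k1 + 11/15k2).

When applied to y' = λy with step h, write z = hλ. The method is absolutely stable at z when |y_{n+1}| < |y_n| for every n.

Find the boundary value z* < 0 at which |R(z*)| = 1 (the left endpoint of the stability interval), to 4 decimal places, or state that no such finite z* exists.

left endpoint -1.8182.

On y'=λy, z=hλ:
  k1=λy_n ⇒ h·k1=z·y_n;  k2=λ(1+3/4z)y_n ⇒ h·k2=z(1+3/4z)y_n
  y_{n+1}/y_n = 1 + 4/15z + 11/15z(1+3/4z) = 1 + z + 11/20z²
  Hence R(z) = 1 + z + 11/20z².

Solve |R(x)|<1 on ℝ⁻.
x=-0.37: |R|=0.7053
R=1: x+11/20x²=0 ⇒ x=−20/11=-1.8182; min R=1−1/(4·11/20)=0.5455>−1
Confirm numerically:
  x=-1.783: |R|=0.96550 <1
  x=-1.306: |R|=0.63210 <1
  x=-1.283: |R|=0.62235 <1
  x=-2.280: |R|=1.57912 >1
  x=-2.215: |R|=1.48342 >1
  x=-1.892: |R|=1.07682 >1
Stable set (-1.8182, 0).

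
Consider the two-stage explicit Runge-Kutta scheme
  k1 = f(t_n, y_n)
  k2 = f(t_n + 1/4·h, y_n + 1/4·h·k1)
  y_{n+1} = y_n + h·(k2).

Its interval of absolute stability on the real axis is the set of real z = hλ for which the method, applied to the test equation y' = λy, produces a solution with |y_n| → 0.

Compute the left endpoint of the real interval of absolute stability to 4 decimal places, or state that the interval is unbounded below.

left endpoint -4.0000.

On y'=λy, z=hλ:
  k1=λy_n ⇒ h·k1=z·y_n;  k2=λ(1+1/4z)y_n ⇒ h·k2=z(1+1/4z)y_n
  y_{n+1}/y_n = 1 + z(1+1/4z) = 1 + z + 1/4z²
  ⇒ R(z) = 1 + z + 1/4z².

Boundary: |R(x)|=1, x<0.
x=-0.36: |R|=0.6724
R=1: x+1/4x²=0 ⇒ x=−4=-4.0000; min R=1−1/(4·1/4)=0.0000>−1
Confirm numerically:
  x=-3.909: |R|=0.91107 <1
  x=-2.983: |R|=0.24157 <1
  x=-1.722: |R|=0.01932 <1
  x=-4.515: |R|=1.58131 >1
  x=-4.076: |R|=1.07744 >1
So |R|<1 on (-4.0000, 0).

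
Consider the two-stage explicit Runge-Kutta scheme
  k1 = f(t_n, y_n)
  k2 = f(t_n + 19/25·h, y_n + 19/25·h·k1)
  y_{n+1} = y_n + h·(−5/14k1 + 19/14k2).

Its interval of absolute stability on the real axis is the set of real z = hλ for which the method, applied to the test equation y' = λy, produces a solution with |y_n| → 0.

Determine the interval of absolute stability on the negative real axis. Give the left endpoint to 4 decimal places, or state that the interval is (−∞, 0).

Test eqn y'=λy, z=hλ:
  k1=λy_n ⇒ h·k1=z·y_n;  k2=λ(1+19/25z)y_n ⇒ h·k2=z(1+19/25z)y_n
  y_{n+1}/y_n = 1 − 5/14z + 19/14z(1+19/25z) = 1 + z + 361/350z²
  ⇒ R(z) = 1 + z + 361/350z².

Solve |R(x)|<1 on ℝ⁻.
x=-0.93: |R|=0.9621
R=1: x+361/350x²=0 ⇒ x=−350/361=-0.9695; min R=1−1/(4·361/350)=0.7576>−1
Confirm numerically:
  x=-0.909: |R|=0.94325 <1
  x=-0.895: |R|=0.93120 <1
  x=-0.516: |R|=0.75862 <1
  x=-1.563: |R|=1.95675 >1
  x=-1.421: |R|=1.66170 >1
  x=-0.991: |R|=1.02195 >1
So |R|<1 on (-0.9695, 0).

(-0.9695, 0).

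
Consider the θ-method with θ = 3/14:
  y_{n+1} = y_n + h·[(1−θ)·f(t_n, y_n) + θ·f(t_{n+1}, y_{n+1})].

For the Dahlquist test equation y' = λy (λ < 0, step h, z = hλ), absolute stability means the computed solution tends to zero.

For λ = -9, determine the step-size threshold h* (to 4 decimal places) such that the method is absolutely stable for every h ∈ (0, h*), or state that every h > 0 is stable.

Test eqn y'=λy, z=hλ:
  y_{n+1} = y_n + z·[11/14·y_n + 3/14·y_{n+1}] ⇒ (1 − 3/14z)y_{n+1} = (1 + 11/14z)y_n
  so R(z) = (1 + 11/14z)/(1 − 3/14z).

Find x<0 with |R(x)|<1.
x=-0.63: |R|=0.4449
R=−1: 1+11/14x = −1+3/14x ⇒ -4/7x=2 ⇒ x=2/(-4/7)=-3.5000
Confirm numerically:
  x=-3.475: |R|=0.99181 <1
  x=-2.017: |R|=0.40831 <1
  x=-1.585: |R|=0.18315 <1
  x=-3.845: |R|=1.10809 >1
  x=-3.551: |R|=1.01655 >1
So |R|<1 on (-3.5000, 0).

(-3.5000,0); λ=-9 ⇒ h* = (7/2)/9 = 0.3889.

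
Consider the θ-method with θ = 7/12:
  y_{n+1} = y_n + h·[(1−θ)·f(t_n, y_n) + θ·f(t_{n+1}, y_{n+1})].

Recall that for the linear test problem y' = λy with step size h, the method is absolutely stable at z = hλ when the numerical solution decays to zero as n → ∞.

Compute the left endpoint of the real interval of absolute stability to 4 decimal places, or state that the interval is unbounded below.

interval (−∞, 0).

On y'=λy, z=hλ:
  y_{n+1} = y_n + z·[5/12·y_n + 7/12·y_{n+1}] ⇒ (1 − 7/12z)y_{n+1} = (1 + 5/12z)y_n
  Hence R(z) = (1 + 5/12z)/(1 − 7/12z).

Solve |R(x)|<1 on ℝ⁻.
x=-1.47: |R|=0.2086
x=-2: |R|=0.0769
x=-10: |R|=0.4634
x=-100: |R|=0.6854
θ=7/12≥1/2 ⇒ |1+5/12x|<|1−7/12x| ∀x<0 ⇒ interval (−∞,0).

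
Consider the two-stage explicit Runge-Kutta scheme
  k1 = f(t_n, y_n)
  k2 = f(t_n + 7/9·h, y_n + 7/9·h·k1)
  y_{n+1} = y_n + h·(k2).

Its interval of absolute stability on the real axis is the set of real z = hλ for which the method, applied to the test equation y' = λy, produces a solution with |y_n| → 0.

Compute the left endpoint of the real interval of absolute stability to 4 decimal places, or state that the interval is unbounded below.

left endpoint -1.2857.

Test eqn y'=λy, z=hλ:
  k1=λy_n ⇒ h·k1=z·y_n;  k2=λ(1+7/9z)y_n ⇒ h·k2=z(1+7/9z)y_n
  y_{n+1}/y_n = 1 + z(1+7/9z) = 1 + z + 7/9z²
  R(z) = 1 + z + 7/9z².

Boundary: |R(x)|=1, x<0.
x=-1.34: |R|=1.0566
R=1: x+7/9x²=0 ⇒ x=−9/7=-1.2857; min R=1−1/(4·7/9)=0.6786>−1
Confirm numerically:
  x=-1.244: |R|=0.95964 <1
  x=-0.822: |R|=0.70353 <1
  x=-0.716: |R|=0.68273 <1
  x=-1.788: |R|=1.69851 >1
  x=-1.629: |R|=1.43494 >1
  x=-1.408: |R|=1.13392 >1
So |R|<1 on (-1.2857, 0).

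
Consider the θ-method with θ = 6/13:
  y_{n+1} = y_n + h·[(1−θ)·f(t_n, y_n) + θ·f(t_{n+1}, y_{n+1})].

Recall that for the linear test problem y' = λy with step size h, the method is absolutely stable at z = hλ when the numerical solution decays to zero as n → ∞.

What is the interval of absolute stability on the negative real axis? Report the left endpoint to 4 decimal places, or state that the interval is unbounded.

Test eqn y'=λy, z=hλ:
  y_{n+1} = y_n + z·[7/13·y_n + 6/13·y_{n+1}] ⇒ (1 − 6/13z)y_{n+1} = (1 + 7/13z)y_n
  Hence R(z) = (1 + 7/13z)/(1 − 6/13z).

Find x<0 with |R(x)|<1.
x=-0.93: |R|=0.3493
R=−1: 1+7/13x = −1+6/13x ⇒ -1/13x=2 ⇒ x=2/(-1/13)=-26.0000
Confirm numerically:
  x=-22.763: |R|=0.97836 <1
  x=-15.803: |R|=0.90542 <1
  x=-15.507: |R|=0.90105 <1
  x=-12.128: |R|=0.83826 <1
  x=-26.202: |R|=1.00119 >1
  x=-26.157: |R|=1.00092 >1
Interval (-26.0000, 0).

(-26.0000, 0).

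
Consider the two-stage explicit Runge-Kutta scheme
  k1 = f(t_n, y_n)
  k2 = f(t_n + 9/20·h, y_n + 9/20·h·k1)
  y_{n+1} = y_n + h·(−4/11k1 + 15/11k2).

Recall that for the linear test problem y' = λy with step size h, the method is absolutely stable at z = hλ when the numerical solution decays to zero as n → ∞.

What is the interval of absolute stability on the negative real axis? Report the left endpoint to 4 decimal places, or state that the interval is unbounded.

(-1.6296, 0).

On y'=λy, z=hλ:
  k1=λy_n ⇒ h·k1=z·y_n;  k2=λ(1+9/20z)y_n ⇒ h·k2=z(1+9/20z)y_n
  y_{n+1}/y_n = 1 − 4/11z + 15/11z(1+9/20z) = 1 + z + 27/44z²
  Hence R(z) = 1 + z + 27/44z².

Need |R(x)|<1, x<0.
x=-0.56: |R|=0.6324
R=1: x+27/44x²=0 ⇒ x=−44/27=-1.6296; min R=1−1/(4·27/44)=0.5926>−1
Confirm numerically:
  x=-1.470: |R|=0.85601 <1
  x=-1.295: |R|=0.73408 <1
  x=-1.187: |R|=0.67759 <1
  x=-1.923: |R|=1.34618 >1
  x=-1.859: |R|=1.26165 >1
Interval (-1.6296, 0).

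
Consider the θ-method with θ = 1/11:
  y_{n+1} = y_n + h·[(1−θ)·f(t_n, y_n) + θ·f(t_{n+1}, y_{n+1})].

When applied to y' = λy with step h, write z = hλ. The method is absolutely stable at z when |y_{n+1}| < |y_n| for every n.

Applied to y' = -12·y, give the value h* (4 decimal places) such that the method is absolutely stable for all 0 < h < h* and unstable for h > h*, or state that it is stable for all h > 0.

(-2.4444,0); λ=-12 ⇒ h* = (22/9)/12 = 0.2037.

Test eqn y'=λy, z=hλ:
  y_{n+1} = y_n + z·[10/11·y_n + 1/11·y_{n+1}] ⇒ (1 − 1/11z)y_{n+1} = (1 + 10/11z)y_n
  Hence R(z) = (1 + 10/11z)/(1 − 1/11z).

Boundary: |R(x)|=1, x<0.
x=-0.61: |R|=0.4220
R=−1: 1+10/11x = −1+1/11x ⇒ -9/11x=2 ⇒ x=2/(-9/11)=-2.4444
Confirm numerically:
  x=-2.255: |R|=0.87137 <1
  x=-2.011: |R|=0.70018 <1
  x=-1.942: |R|=0.65059 <1
  x=-2.921: |R|=1.30810 >1
  x=-2.840: |R|=1.25723 >1
So |R|<1 on (-2.4444, 0).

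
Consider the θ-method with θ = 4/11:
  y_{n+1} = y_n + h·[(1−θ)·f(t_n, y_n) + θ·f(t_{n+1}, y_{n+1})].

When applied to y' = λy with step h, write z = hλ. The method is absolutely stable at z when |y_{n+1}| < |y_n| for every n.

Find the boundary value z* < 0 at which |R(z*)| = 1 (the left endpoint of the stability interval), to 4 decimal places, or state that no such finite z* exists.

With y'=λy (z=hλ):
  y_{n+1} = y_n + z·[7/11·y_n + 4/11·y_{n+1}] ⇒ (1 − 4/11z)y_{n+1} = (1 + 7/11z)y_n
  Hence R(z) = (1 + 7/11z)/(1 − 4/11z).

Boundary: |R(x)|=1, x<0.
x=-1.4: |R|=0.0723
R=−1: 1+7/11x = −1+4/11x ⇒ -3/11x=2 ⇒ x=2/(-3/11)=-7.3333
Confirm numerically:
  x=-7.092: |R|=0.98161 <1
  x=-3.766: |R|=0.58940 <1
  x=-3.285: |R|=0.49689 <1
  x=-7.830: |R|=1.03521 >1
  x=-7.771: |R|=1.03120 >1
  x=-7.612: |R|=1.02017 >1
Interval (-7.3333, 0).

left endpoint -7.3333.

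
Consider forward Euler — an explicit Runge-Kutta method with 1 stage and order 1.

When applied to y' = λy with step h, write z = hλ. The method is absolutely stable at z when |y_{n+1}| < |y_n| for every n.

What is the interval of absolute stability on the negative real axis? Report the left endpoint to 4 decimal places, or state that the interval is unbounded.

z∈(-2.0000,0).

With y'=λy (z=hλ):
  order 1, 1-stage ⇒ R(z)=1+z
  (e.g. R(-0.79)=0.21000, |R|=0.21000)

Solve |R(x)|<1 on ℝ⁻.
x=-0.79: |R|=0.2100
|R(-1.49)|=0.4900 |R(-0.96)|=0.0400 |R(-0.76)|=0.2400
Bisect:
  x_lo=-2.7572 |R|=1.7572  x_hi=-0.2734 |R|=0.7266
  mid=-1.51531 |R|=0.51531 →hi
  mid=-2.13628 |R|=1.13628 →lo
  mid=-1.82579 |R|=0.82579 →hi
  mid=-1.98104 |R|=0.98104 →hi
  mid=-2.05866 |R|=1.05866 →lo
  mid=-2.01985 |R|=1.01985 →lo
  mid=-2.00044 |R|=1.00044 →lo
  mid=-1.99074 |R|=0.99074 →hi
  mid=-1.99559 |R|=0.99559 →hi
  ...
  [-2.00014,-1.99999] ⇒ x*=-2.0000
Stable set (-2.0000, 0).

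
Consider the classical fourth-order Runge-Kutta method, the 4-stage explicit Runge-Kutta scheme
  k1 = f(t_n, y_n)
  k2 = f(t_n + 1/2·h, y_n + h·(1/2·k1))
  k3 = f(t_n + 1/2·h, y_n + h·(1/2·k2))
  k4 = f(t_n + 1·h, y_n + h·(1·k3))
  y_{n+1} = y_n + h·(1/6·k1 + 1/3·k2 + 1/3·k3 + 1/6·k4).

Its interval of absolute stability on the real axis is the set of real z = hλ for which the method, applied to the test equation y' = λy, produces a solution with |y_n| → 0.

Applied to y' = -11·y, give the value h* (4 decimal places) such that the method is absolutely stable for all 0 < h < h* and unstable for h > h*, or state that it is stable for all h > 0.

(-2.7853,0); λ=-11 ⇒ h* = 0.2532.

Test eqn y'=λy, z=hλ:
  order 4, 4-stage ⇒ R(z)=1+z+z^2/2+z^3/6+z^4/24
  (e.g. R(-1.45)=0.27733, |R|=0.27733)

Boundary: |R(x)|=1, x<0.
x=-1.45: |R|=0.2773
|R(-2.25)|=0.4507 |R(-1.16)|=0.3281 |R(-0.65)|=0.5229
Bisect:
  x_lo=-3.6705 |R|=3.3870  x_hi=-0.2447 |R|=0.7829
  mid=-1.95764 |R|=0.32010 →hi
  mid=-2.81409 |R|=1.04429 →lo
  mid=-2.38586 |R|=0.54690 →hi
  mid=-2.59998 |R|=0.75471 →hi
  mid=-2.70703 |R|=0.88828 →hi
  mid=-2.76056 |R|=0.96335 →hi
  mid=-2.78733 |R|=1.00307 →lo
  mid=-2.77394 |R|=0.98302 →hi
  mid=-2.78063 |R|=0.99300 →hi
  mid=-2.78398 |R|=0.99802 →hi
  ...
  [-2.78544,-2.78523] ⇒ x*=-2.7853
Stable set (-2.7853, 0).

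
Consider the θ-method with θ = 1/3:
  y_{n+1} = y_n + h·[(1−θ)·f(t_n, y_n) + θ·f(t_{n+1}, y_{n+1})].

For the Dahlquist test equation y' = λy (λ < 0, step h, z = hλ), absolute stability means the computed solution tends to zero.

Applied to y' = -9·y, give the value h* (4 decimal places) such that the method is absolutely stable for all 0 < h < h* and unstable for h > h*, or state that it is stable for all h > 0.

(-6.0000,0); λ=-9 ⇒ h* = (6)/9 = 0.6667.

Test eqn y'=λy, z=hλ:
  y_{n+1} = y_n + z·[2/3·y_n + 1/3·y_{n+1}] ⇒ (1 − 1/3z)y_{n+1} = (1 + 2/3z)y_n
  Hence R(z) = (1 + 2/3z)/(1 − 1/3z).

Find x<0 with |R(x)|<1.
x=-0.3: |R|=0.7273
R=−1: 1+2/3x = −1+1/3x ⇒ -1/3x=2 ⇒ x=2/(-1/3)=-6.0000
Confirm numerically:
  x=-5.307: |R|=0.91658 <1
  x=-4.619: |R|=0.81874 <1
  x=-4.536: |R|=0.80573 <1
  x=-2.659: |R|=0.40961 <1
  x=-6.333: |R|=1.03568 >1
  x=-6.267: |R|=1.02881 >1
  x=-6.090: |R|=1.00990 >1
Stable set (-6.0000, 0).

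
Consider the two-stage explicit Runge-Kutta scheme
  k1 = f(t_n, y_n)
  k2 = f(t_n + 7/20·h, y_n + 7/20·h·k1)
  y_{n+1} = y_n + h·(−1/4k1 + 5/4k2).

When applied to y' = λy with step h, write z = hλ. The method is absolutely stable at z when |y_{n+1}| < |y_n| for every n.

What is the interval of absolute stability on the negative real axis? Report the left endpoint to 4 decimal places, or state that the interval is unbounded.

z∈(-2.2857,0).

With y'=λy (z=hλ):
  k1=λy_n ⇒ h·k1=z·y_n;  k2=λ(1+7/20z)y_n ⇒ h·k2=z(1+7/20z)y_n
  y_{n+1}/y_n = 1 − 1/4z + 5/4z(1+7/20z) = 1 + z + 7/16z²
  Hence R(z) = 1 + z + 7/16z².

Boundary: |R(x)|=1, x<0.
x=-0.3: |R|=0.7394
R=1: x+7/16x²=0 ⇒ x=−16/7=-2.2857; min R=1−1/(4·7/16)=0.4286>−1
Confirm numerically:
  x=-2.232: |R|=0.94755 <1
  x=-1.995: |R|=0.74626 <1
  x=-1.746: |R|=0.58773 <1
  x=-1.716: |R|=0.57229 <1
  x=-2.619: |R|=1.38188 >1
  x=-2.321: |R|=1.03583 >1
So |R|<1 on (-2.2857, 0).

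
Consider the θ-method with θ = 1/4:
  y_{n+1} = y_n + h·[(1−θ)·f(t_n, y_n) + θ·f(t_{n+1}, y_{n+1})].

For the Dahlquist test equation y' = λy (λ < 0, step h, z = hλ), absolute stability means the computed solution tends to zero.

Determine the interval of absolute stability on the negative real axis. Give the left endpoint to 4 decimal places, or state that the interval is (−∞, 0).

(-4.0000, 0).

Test eqn y'=λy, z=hλ:
  y_{n+1} = y_n + z·[3/4·y_n + 1/4·y_{n+1}] ⇒ (1 − 1/4z)y_{n+1} = (1 + 3/4z)y_n
  so R(z) = (1 + 3/4z)/(1 − 1/4z).

Find x<0 with |R(x)|<1.
x=-1.69: |R|=0.1880
R=−1: 1+3/4x = −1+1/4x ⇒ -1/2x=2 ⇒ x=2/(-1/2)=-4.0000
Confirm numerically:
  x=-3.967: |R|=0.99172 <1
  x=-3.315: |R|=0.81271 <1
  x=-2.896: |R|=0.67981 <1
  x=-1.821: |R|=0.25133 <1
  x=-4.498: |R|=1.11720 >1
  x=-4.455: |R|=1.10763 >1
  x=-4.324: |R|=1.07785 >1
Interval (-4.0000, 0).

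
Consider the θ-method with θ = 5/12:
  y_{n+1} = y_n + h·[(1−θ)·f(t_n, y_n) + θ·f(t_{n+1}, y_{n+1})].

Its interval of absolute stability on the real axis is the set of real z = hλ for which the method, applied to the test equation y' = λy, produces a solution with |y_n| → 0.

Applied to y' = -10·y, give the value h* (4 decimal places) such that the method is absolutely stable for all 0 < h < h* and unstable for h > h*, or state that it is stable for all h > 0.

(-12.0000,0); λ=-10 ⇒ h* = (12)/10 = 1.2000.

Test eqn y'=λy, z=hλ:
  y_{n+1} = y_n + z·[7/12·y_n + 5/12·y_{n+1}] ⇒ (1 − 5/12z)y_{n+1} = (1 + 7/12z)y_n
  ⇒ R(z) = (1 + 7/12z)/(1 − 5/12z).

Need |R(x)|<1, x<0.
x=-0.36: |R|=0.6870
R=−1: 1+7/12x = −1+5/12x ⇒ -1/6x=2 ⇒ x=2/(-1/6)=-12.0000
Confirm numerically:
  x=-7.953: |R|=0.84364 <1
  x=-7.813: |R|=0.83601 <1
  x=-7.071: |R|=0.79183 <1
  x=-12.562: |R|=1.01502 >1
  x=-12.325: |R|=1.00883 >1
Stable set (-12.0000, 0).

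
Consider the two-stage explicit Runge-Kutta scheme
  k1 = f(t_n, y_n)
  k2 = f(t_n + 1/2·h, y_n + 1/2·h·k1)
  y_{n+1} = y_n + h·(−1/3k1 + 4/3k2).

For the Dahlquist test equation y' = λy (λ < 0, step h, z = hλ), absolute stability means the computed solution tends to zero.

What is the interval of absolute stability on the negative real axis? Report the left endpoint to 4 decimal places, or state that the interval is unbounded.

Set f=λy, z=hλ:
  k1=λy_n ⇒ h·k1=z·y_n;  k2=λ(1+1/2z)y_n ⇒ h·k2=z(1+1/2z)y_n
  y_{n+1}/y_n = 1 − 1/3z + 4/3z(1+1/2z) = 1 + z + 2/3z²
  R(z) = 1 + z + 2/3z².

Find x<0 with |R(x)|<1.
x=-0.77: |R|=0.6253
R=1: x+2/3x²=0 ⇒ x=−3/2=-1.5000; min R=1−1/(4·2/3)=0.6250>−1
Confirm numerically:
  x=-1.364: |R|=0.87633 <1
  x=-1.270: |R|=0.80527 <1
  x=-1.233: |R|=0.78053 <1
  x=-1.088: |R|=0.70116 <1
  x=-1.728: |R|=1.26266 >1
  x=-1.684: |R|=1.20657 >1
Interval (-1.5000, 0).

(-1.5000, 0).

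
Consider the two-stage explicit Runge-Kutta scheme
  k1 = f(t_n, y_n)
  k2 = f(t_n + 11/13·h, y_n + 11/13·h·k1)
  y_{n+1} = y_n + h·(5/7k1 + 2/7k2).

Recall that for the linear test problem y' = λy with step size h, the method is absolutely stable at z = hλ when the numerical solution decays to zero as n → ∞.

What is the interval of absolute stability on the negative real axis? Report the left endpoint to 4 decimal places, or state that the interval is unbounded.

Test eqn y'=λy, z=hλ:
  k1=λy_n ⇒ h·k1=z·y_n;  k2=λ(1+11/13z)y_n ⇒ h·k2=z(1+11/13z)y_n
  y_{n+1}/y_n = 1 + 5/7z + 2/7z(1+11/13z) = 1 + z + 22/91z²
  so R(z) = 1 + z + 22/91z².

Solve |R(x)|<1 on ℝ⁻.
x=-1.66: |R|=0.0062
R=1: x+22/91x²=0 ⇒ x=−91/22=-4.1364; min R=1−1/(4·22/91)=-0.0341>−1
Confirm numerically:
  x=-4.097: |R|=0.96101 <1
  x=-3.273: |R|=0.31684 <1
  x=-2.644: |R|=0.04607 <1
  x=-2.498: |R|=0.01057 <1
  x=-4.556: |R|=1.46221 >1
  x=-4.493: |R|=1.38739 >1
  x=-4.286: |R|=1.15505 >1
Stable set (-4.1364, 0).

z∈(-4.1364,0).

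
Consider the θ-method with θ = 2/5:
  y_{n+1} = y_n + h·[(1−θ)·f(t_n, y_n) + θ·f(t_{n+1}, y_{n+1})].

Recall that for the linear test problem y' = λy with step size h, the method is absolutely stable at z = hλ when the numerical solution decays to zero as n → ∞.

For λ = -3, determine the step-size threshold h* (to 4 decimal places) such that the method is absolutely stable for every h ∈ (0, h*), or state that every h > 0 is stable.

(-10.0000,0); λ=-3 ⇒ h* = (10)/3 = 3.3333.

On y'=λy, z=hλ:
  y_{n+1} = y_n + z·[3/5·y_n + 2/5·y_{n+1}] ⇒ (1 − 2/5z)y_{n+1} = (1 + 3/5z)y_n
  ⇒ R(z) = (1 + 3/5z)/(1 − 2/5z).

Find x<0 with |R(x)|<1.
x=-1.02: |R|=0.2756
R=−1: 1+3/5x = −1+2/5x ⇒ -1/5x=2 ⇒ x=2/(-1/5)=-10.0000
Confirm numerically:
  x=-7.939: |R|=0.90128 <1
  x=-6.956: |R|=0.83904 <1
  x=-4.599: |R|=0.61959 <1
  x=-10.590: |R|=1.02254 >1
  x=-10.237: |R|=1.00930 >1
  x=-10.137: |R|=1.00542 >1
Stable set (-10.0000, 0).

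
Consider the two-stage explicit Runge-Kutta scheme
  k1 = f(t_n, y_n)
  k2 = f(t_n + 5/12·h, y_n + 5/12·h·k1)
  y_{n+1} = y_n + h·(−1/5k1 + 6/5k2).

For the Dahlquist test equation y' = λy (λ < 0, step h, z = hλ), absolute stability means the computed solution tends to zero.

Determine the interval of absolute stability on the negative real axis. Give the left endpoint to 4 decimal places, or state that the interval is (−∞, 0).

(-2.0000, 0).

With y'=λy (z=hλ):
  k1=λy_n ⇒ h·k1=z·y_n;  k2=λ(1+5/12z)y_n ⇒ h·k2=z(1+5/12z)y_n
  y_{n+1}/y_n = 1 − 1/5z + 6/5z(1+5/12z) = 1 + z + 1/2z²
  Hence R(z) = 1 + z + 1/2z².

Solve |R(x)|<1 on ℝ⁻.
x=-0.85: |R|=0.5112
R=1: x+1/2x²=0 ⇒ x=−2=-2.0000; min R=1−1/(4·1/2)=0.5000>−1
Confirm numerically:
  x=-1.870: |R|=0.87845 <1
  x=-1.273: |R|=0.53726 <1
  x=-1.257: |R|=0.53302 <1
  x=-1.120: |R|=0.50720 <1
  x=-2.534: |R|=1.67658 >1
  x=-2.216: |R|=1.23933 >1
  x=-2.111: |R|=1.11716 >1
Stable set (-2.0000, 0).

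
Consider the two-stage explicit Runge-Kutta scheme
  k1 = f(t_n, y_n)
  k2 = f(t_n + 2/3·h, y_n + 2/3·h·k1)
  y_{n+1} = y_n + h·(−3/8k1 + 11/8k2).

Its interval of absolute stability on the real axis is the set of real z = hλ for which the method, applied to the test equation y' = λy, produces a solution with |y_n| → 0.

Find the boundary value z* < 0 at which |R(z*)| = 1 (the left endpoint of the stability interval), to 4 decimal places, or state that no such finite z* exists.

Set f=λy, z=hλ:
  k1=λy_n ⇒ h·k1=z·y_n;  k2=λ(1+2/3z)y_n ⇒ h·k2=z(1+2/3z)y_n
  y_{n+1}/y_n = 1 − 3/8z + 11/8z(1+2/3z) = 1 + z + 11/12z²
  Hence R(z) = 1 + z + 11/12z².

Need |R(x)|<1, x<0.
x=-0.97: |R|=0.8925
R=1: x+11/12x²=0 ⇒ x=−12/11=-1.0909; min R=1−1/(4·11/12)=0.7273>−1
Confirm numerically:
  x=-1.045: |R|=0.95602 <1
  x=-1.018: |R|=0.93196 <1
  x=-0.991: |R|=0.90924 <1
  x=-1.680: |R|=1.90720 >1
  x=-1.454: |R|=1.48394 >1
Stable set (-1.0909, 0).

z* = -1.0909.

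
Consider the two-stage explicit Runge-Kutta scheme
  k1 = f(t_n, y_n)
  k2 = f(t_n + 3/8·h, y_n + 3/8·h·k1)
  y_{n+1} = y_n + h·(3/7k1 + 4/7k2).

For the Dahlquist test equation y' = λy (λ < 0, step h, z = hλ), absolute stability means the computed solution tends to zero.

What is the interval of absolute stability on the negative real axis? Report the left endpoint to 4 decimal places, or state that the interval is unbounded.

(-4.6667, 0).

Test eqn y'=λy, z=hλ:
  k1=λy_n ⇒ h·k1=z·y_n;  k2=λ(1+3/8z)y_n ⇒ h·k2=z(1+3/8z)y_n
  y_{n+1}/y_n = 1 + 3/7z + 4/7z(1+3/8z) = 1 + z + 3/14z²
  Hence R(z) = 1 + z + 3/14z².

Find x<0 with |R(x)|<1.
x=-1.69: |R|=0.0780
R=1: x+3/14x²=0 ⇒ x=−14/3=-4.6667; min R=1−1/(4·3/14)=-0.1667>−1
Confirm numerically:
  x=-4.318: |R|=0.67738 <1
  x=-3.644: |R|=0.20144 <1
  x=-2.471: |R|=0.16261 <1
  x=-5.241: |R|=1.64502 >1
  x=-4.853: |R|=1.19377 >1
Stable set (-4.6667, 0).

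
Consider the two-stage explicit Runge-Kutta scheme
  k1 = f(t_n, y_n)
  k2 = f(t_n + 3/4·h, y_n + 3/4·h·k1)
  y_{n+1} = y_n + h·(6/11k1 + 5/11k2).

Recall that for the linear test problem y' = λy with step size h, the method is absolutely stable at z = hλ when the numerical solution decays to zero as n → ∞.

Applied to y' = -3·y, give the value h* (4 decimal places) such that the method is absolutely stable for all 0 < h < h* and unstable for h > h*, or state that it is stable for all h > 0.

Test eqn y'=λy, z=hλ:
  k1=λy_n ⇒ h·k1=z·y_n;  k2=λ(1+3/4z)y_n ⇒ h·k2=z(1+3/4z)y_n
  y_{n+1}/y_n = 1 + 6/11z + 5/11z(1+3/4z) = 1 + z + 15/44z²
  R(z) = 1 + z + 15/44z².

Find x<0 with |R(x)|<1.
x=-1.31: |R|=0.2750
R=1: x+15/44x²=0 ⇒ x=−44/15=-2.9333; min R=1−1/(4·15/44)=0.2667>−1
Confirm numerically:
  x=-2.404: |R|=0.56619 <1
  x=-2.108: |R|=0.40689 <1
  x=-1.193: |R|=0.29220 <1
  x=-3.083: |R|=1.15730 >1
  x=-3.030: |R|=1.09985 >1
  x=-3.009: |R|=1.07762 >1
Interval (-2.9333, 0).

(-2.9333,0); λ=-3 ⇒ h* = (44/15)/3 = 0.9778.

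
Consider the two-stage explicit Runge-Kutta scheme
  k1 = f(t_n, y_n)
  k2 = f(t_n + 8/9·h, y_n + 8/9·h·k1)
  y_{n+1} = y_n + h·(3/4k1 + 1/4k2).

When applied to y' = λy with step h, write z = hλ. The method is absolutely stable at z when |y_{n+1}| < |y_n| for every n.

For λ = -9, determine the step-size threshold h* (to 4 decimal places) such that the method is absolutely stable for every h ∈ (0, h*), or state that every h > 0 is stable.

(-4.5000,0); λ=-9 ⇒ h* = (9/2)/9 = 0.5000.

With y'=λy (z=hλ):
  k1=λy_n ⇒ h·k1=z·y_n;  k2=λ(1+8/9z)y_n ⇒ h·k2=z(1+8/9z)y_n
  y_{n+1}/y_n = 1 + 3/4z + 1/4z(1+8/9z) = 1 + z + 2/9z²
  R(z) = 1 + z + 2/9z².

Need |R(x)|<1, x<0.
x=-1.06: |R|=0.1897
R=1: x+2/9x²=0 ⇒ x=−9/2=-4.5000; min R=1−1/(4·2/9)=-0.1250>−1
Confirm numerically:
  x=-4.227: |R|=0.74356 <1
  x=-3.221: |R|=0.08452 <1
  x=-2.816: |R|=0.05381 <1
  x=-4.922: |R|=1.46157 >1
  x=-4.813: |R|=1.33477 >1
  x=-4.802: |R|=1.32227 >1
Interval (-4.5000, 0).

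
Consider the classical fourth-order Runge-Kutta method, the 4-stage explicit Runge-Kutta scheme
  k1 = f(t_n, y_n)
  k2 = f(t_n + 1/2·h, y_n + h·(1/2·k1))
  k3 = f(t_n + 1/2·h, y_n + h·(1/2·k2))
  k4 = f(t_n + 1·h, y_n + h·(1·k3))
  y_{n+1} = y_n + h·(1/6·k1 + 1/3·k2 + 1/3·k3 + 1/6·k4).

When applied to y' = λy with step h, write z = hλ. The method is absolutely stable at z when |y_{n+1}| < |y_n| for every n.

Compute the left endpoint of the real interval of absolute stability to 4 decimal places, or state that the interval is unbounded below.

left endpoint -2.7853.

On y'=λy, z=hλ:
  order 4, 4-stage ⇒ R(z)=1+z+z^2/2+z^3/6+z^4/24
  (e.g. R(-1.61)=0.27046, |R|=0.27046)

Boundary: |R(x)|=1, x<0.
x=-1.61: |R|=0.2705
|R(-1.76)|=0.2800 |R(-1.61)|=0.2705 |R(-1.12)|=0.3386
Bisect:
  x_lo=-3.4174 |R|=2.4531  x_hi=-0.0801 |R|=0.9231
  mid=-1.74874 |R|=0.27867 →hi
  mid=-2.58308 |R|=0.73554 →hi
  mid=-3.00025 |R|=1.37549 →lo
  mid=-2.79166 |R|=1.00965 →lo
  mid=-2.68737 |R|=0.86213 →hi
  mid=-2.73952 |R|=0.93315 →hi
  mid=-2.76559 |R|=0.97070 →hi
  mid=-2.77863 |R|=0.98999 →hi
  mid=-2.78514 |R|=0.99978 →hi
  mid=-2.78840 |R|=1.00470 →lo
  ...
  [-2.78535,-2.78514] ⇒ x*=-2.7853
Interval (-2.7853, 0).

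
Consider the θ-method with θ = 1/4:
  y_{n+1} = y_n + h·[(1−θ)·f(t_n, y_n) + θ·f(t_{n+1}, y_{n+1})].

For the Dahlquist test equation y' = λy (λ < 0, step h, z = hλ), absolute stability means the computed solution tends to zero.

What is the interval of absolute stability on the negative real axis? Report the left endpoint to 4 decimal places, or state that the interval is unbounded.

Test eqn y'=λy, z=hλ:
  y_{n+1} = y_n + z·[3/4·y_n + 1/4·y_{n+1}] ⇒ (1 − 1/4z)y_{n+1} = (1 + 3/4z)y_n
  ⇒ R(z) = (1 + 3/4z)/(1 − 1/4z).

Need |R(x)|<1, x<0.
x=-0.35: |R|=0.6782
R=−1: 1+3/4x = −1+1/4x ⇒ -1/2x=2 ⇒ x=2/(-1/2)=-4.0000
Confirm numerically:
  x=-3.689: |R|=0.91911 <1
  x=-3.158: |R|=0.76474 <1
  x=-3.100: |R|=0.74648 <1
  x=-2.880: |R|=0.67442 <1
  x=-4.366: |R|=1.08750 >1
  x=-4.080: |R|=1.01980 >1
  x=-4.072: |R|=1.01784 >1
Interval (-4.0000, 0).

z∈(-4.0000,0).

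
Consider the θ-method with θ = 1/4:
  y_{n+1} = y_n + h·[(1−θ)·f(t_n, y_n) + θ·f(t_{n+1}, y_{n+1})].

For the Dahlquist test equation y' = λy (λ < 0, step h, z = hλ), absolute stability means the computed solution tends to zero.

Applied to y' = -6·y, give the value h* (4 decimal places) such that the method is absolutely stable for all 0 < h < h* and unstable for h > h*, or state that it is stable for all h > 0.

(-4.0000,0); λ=-6 ⇒ h* = (4)/6 = 0.6667.

With y'=λy (z=hλ):
  y_{n+1} = y_n + z·[3/4·y_n + 1/4·y_{n+1}] ⇒ (1 − 1/4z)y_{n+1} = (1 + 3/4z)y_n
  R(z) = (1 + 3/4z)/(1 − 1/4z).

Boundary: |R(x)|=1, x<0.
x=-0.35: |R|=0.6782
R=−1: 1+3/4x = −1+1/4x ⇒ -1/2x=2 ⇒ x=2/(-1/2)=-4.0000
Confirm numerically:
  x=-3.950: |R|=0.98742 <1
  x=-3.647: |R|=0.90768 <1
  x=-3.477: |R|=0.86010 <1
  x=-2.368: |R|=0.48744 <1
  x=-4.296: |R|=1.07136 >1
  x=-4.072: |R|=1.01784 >1
  x=-4.025: |R|=1.00623 >1
Interval (-4.0000, 0).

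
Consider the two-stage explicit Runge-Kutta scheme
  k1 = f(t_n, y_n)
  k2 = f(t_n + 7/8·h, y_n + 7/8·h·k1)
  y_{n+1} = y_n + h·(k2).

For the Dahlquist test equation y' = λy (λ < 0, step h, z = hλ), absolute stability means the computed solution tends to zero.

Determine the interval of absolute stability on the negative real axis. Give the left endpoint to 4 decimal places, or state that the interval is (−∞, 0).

z∈(-1.1429,0).

With y'=λy (z=hλ):
  k1=λy_n ⇒ h·k1=z·y_n;  k2=λ(1+7/8z)y_n ⇒ h·k2=z(1+7/8z)y_n
  y_{n+1}/y_n = 1 + z(1+7/8z) = 1 + z + 7/8z²
  R(z) = 1 + z + 7/8z².

Solve |R(x)|<1 on ℝ⁻.
x=-0.39: |R|=0.7431
R=1: x+7/8x²=0 ⇒ x=−8/7=-1.1429; min R=1−1/(4·7/8)=0.7143>−1
Confirm numerically:
  x=-1.113: |R|=0.97092 <1
  x=-0.974: |R|=0.85609 <1
  x=-0.538: |R|=0.71526 <1
  x=-1.638: |R|=1.70966 >1
  x=-1.386: |R|=1.29487 >1
Stable set (-1.1429, 0).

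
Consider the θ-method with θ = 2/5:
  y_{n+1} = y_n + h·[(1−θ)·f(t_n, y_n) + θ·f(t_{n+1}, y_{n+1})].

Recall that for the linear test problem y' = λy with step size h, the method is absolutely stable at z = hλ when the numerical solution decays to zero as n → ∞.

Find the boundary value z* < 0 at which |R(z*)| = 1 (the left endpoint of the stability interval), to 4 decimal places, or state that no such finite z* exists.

left endpoint -10.0000.

With y'=λy (z=hλ):
  y_{n+1} = y_n + z·[3/5·y_n + 2/5·y_{n+1}] ⇒ (1 − 2/5z)y_{n+1} = (1 + 3/5z)y_n
  Hence R(z) = (1 + 3/5z)/(1 − 2/5z).

Find x<0 with |R(x)|<1.
x=-1.19: |R|=0.1938
R=−1: 1+3/5x = −1+2/5x ⇒ -1/5x=2 ⇒ x=2/(-1/5)=-10.0000
Confirm numerically:
  x=-8.345: |R|=0.92370 <1
  x=-7.085: |R|=0.84794 <1
  x=-6.725: |R|=0.82249 <1
  x=-4.517: |R|=0.60931 <1
  x=-10.593: |R|=1.02265 >1
  x=-10.182: |R|=1.00718 >1
  x=-10.142: |R|=1.00562 >1
Stable set (-10.0000, 0).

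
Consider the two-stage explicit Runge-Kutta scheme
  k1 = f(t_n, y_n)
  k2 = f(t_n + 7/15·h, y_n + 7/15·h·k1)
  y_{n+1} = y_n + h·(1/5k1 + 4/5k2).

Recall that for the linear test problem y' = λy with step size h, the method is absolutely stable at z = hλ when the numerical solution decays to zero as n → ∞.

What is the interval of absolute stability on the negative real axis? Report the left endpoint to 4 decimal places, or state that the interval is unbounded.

z∈(-2.6786,0).

With y'=λy (z=hλ):
  k1=λy_n ⇒ h·k1=z·y_n;  k2=λ(1+7/15z)y_n ⇒ h·k2=z(1+7/15z)y_n
  y_{n+1}/y_n = 1 + 1/5z + 4/5z(1+7/15z) = 1 + z + 28/75z²
  R(z) = 1 + z + 28/75z².

Find x<0 with |R(x)|<1.
x=-1.05: |R|=0.3616
R=1: x+28/75x²=0 ⇒ x=−75/28=-2.6786; min R=1−1/(4·28/75)=0.3304>−1
Confirm numerically:
  x=-2.286: |R|=0.66496 <1
  x=-1.561: |R|=0.34871 <1
  x=-1.419: |R|=0.33273 <1
  x=-1.100: |R|=0.35173 <1
  x=-3.199: |R|=1.62154 >1
  x=-3.055: |R|=1.42933 >1
So |R|<1 on (-2.6786, 0).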